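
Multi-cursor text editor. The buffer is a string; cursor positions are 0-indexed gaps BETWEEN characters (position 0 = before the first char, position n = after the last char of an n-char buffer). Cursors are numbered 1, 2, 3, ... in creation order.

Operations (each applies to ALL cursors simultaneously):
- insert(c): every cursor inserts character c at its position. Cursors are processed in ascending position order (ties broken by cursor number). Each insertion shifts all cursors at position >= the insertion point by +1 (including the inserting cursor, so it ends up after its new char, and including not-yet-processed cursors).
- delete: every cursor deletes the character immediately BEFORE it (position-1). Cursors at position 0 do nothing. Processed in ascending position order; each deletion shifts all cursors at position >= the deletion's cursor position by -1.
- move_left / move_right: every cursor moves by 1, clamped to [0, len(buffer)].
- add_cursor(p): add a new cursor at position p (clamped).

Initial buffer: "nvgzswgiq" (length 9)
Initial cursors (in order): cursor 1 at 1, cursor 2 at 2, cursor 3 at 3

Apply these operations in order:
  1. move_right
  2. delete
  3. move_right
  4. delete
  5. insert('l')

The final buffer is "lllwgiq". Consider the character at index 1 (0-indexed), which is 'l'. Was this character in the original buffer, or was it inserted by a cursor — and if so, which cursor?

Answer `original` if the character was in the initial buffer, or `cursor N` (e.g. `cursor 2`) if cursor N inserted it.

Answer: cursor 2

Derivation:
After op 1 (move_right): buffer="nvgzswgiq" (len 9), cursors c1@2 c2@3 c3@4, authorship .........
After op 2 (delete): buffer="nswgiq" (len 6), cursors c1@1 c2@1 c3@1, authorship ......
After op 3 (move_right): buffer="nswgiq" (len 6), cursors c1@2 c2@2 c3@2, authorship ......
After op 4 (delete): buffer="wgiq" (len 4), cursors c1@0 c2@0 c3@0, authorship ....
After op 5 (insert('l')): buffer="lllwgiq" (len 7), cursors c1@3 c2@3 c3@3, authorship 123....
Authorship (.=original, N=cursor N): 1 2 3 . . . .
Index 1: author = 2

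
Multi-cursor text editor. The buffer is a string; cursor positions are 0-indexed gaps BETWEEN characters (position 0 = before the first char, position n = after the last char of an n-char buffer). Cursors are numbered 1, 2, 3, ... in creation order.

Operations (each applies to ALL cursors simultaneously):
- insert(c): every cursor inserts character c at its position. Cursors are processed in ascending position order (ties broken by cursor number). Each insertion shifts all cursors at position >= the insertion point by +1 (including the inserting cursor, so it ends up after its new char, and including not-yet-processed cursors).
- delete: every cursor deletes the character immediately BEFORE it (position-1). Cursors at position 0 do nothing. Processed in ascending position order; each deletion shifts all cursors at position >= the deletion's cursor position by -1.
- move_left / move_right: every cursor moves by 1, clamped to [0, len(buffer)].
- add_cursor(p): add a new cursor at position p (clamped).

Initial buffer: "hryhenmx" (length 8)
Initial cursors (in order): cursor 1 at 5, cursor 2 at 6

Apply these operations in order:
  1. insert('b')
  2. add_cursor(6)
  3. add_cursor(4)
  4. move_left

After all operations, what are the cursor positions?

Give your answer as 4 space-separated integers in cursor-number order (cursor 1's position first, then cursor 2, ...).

After op 1 (insert('b')): buffer="hryhebnbmx" (len 10), cursors c1@6 c2@8, authorship .....1.2..
After op 2 (add_cursor(6)): buffer="hryhebnbmx" (len 10), cursors c1@6 c3@6 c2@8, authorship .....1.2..
After op 3 (add_cursor(4)): buffer="hryhebnbmx" (len 10), cursors c4@4 c1@6 c3@6 c2@8, authorship .....1.2..
After op 4 (move_left): buffer="hryhebnbmx" (len 10), cursors c4@3 c1@5 c3@5 c2@7, authorship .....1.2..

Answer: 5 7 5 3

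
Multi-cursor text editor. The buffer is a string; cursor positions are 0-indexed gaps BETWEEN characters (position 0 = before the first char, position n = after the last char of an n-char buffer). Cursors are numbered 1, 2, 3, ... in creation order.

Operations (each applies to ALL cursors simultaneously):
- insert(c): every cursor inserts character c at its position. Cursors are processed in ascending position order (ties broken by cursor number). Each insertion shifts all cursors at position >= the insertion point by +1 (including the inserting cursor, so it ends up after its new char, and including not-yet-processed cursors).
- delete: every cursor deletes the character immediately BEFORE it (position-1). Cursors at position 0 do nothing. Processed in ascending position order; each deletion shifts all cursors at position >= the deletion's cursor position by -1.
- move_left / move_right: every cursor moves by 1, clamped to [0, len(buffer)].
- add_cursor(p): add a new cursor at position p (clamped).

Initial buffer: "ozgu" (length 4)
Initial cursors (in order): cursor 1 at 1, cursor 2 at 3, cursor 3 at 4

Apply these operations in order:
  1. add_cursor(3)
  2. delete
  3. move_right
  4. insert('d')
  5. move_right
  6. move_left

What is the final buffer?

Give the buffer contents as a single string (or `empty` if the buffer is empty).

Answer: dddd

Derivation:
After op 1 (add_cursor(3)): buffer="ozgu" (len 4), cursors c1@1 c2@3 c4@3 c3@4, authorship ....
After op 2 (delete): buffer="" (len 0), cursors c1@0 c2@0 c3@0 c4@0, authorship 
After op 3 (move_right): buffer="" (len 0), cursors c1@0 c2@0 c3@0 c4@0, authorship 
After op 4 (insert('d')): buffer="dddd" (len 4), cursors c1@4 c2@4 c3@4 c4@4, authorship 1234
After op 5 (move_right): buffer="dddd" (len 4), cursors c1@4 c2@4 c3@4 c4@4, authorship 1234
After op 6 (move_left): buffer="dddd" (len 4), cursors c1@3 c2@3 c3@3 c4@3, authorship 1234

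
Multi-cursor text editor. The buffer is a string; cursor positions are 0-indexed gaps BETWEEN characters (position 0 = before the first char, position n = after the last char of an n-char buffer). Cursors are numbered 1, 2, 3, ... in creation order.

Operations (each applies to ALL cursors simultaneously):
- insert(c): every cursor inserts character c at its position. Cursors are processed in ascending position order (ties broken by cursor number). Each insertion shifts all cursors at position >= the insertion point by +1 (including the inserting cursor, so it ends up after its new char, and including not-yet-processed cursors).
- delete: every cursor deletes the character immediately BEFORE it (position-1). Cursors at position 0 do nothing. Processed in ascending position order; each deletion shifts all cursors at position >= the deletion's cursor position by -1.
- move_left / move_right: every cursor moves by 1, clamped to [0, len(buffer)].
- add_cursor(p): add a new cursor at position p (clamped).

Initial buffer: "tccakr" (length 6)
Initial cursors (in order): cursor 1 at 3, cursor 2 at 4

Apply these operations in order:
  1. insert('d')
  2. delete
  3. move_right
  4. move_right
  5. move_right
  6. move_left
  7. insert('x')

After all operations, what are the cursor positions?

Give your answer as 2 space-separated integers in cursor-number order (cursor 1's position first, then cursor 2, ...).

Answer: 7 7

Derivation:
After op 1 (insert('d')): buffer="tccdadkr" (len 8), cursors c1@4 c2@6, authorship ...1.2..
After op 2 (delete): buffer="tccakr" (len 6), cursors c1@3 c2@4, authorship ......
After op 3 (move_right): buffer="tccakr" (len 6), cursors c1@4 c2@5, authorship ......
After op 4 (move_right): buffer="tccakr" (len 6), cursors c1@5 c2@6, authorship ......
After op 5 (move_right): buffer="tccakr" (len 6), cursors c1@6 c2@6, authorship ......
After op 6 (move_left): buffer="tccakr" (len 6), cursors c1@5 c2@5, authorship ......
After op 7 (insert('x')): buffer="tccakxxr" (len 8), cursors c1@7 c2@7, authorship .....12.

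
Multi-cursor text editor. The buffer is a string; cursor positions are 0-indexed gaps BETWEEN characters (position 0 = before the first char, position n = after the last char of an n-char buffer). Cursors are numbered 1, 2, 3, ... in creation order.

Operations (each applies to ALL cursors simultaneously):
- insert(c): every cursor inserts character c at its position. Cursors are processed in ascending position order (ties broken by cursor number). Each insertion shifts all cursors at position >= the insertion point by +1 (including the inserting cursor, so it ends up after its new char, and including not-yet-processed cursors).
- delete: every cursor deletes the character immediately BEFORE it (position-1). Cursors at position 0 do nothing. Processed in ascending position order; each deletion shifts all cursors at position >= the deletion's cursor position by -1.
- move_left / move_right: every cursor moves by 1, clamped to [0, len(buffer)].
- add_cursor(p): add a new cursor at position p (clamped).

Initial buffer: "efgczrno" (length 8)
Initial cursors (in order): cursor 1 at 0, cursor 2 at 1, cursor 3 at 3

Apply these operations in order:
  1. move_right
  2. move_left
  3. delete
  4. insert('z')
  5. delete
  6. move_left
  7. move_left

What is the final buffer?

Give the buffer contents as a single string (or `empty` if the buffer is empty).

After op 1 (move_right): buffer="efgczrno" (len 8), cursors c1@1 c2@2 c3@4, authorship ........
After op 2 (move_left): buffer="efgczrno" (len 8), cursors c1@0 c2@1 c3@3, authorship ........
After op 3 (delete): buffer="fczrno" (len 6), cursors c1@0 c2@0 c3@1, authorship ......
After op 4 (insert('z')): buffer="zzfzczrno" (len 9), cursors c1@2 c2@2 c3@4, authorship 12.3.....
After op 5 (delete): buffer="fczrno" (len 6), cursors c1@0 c2@0 c3@1, authorship ......
After op 6 (move_left): buffer="fczrno" (len 6), cursors c1@0 c2@0 c3@0, authorship ......
After op 7 (move_left): buffer="fczrno" (len 6), cursors c1@0 c2@0 c3@0, authorship ......

Answer: fczrno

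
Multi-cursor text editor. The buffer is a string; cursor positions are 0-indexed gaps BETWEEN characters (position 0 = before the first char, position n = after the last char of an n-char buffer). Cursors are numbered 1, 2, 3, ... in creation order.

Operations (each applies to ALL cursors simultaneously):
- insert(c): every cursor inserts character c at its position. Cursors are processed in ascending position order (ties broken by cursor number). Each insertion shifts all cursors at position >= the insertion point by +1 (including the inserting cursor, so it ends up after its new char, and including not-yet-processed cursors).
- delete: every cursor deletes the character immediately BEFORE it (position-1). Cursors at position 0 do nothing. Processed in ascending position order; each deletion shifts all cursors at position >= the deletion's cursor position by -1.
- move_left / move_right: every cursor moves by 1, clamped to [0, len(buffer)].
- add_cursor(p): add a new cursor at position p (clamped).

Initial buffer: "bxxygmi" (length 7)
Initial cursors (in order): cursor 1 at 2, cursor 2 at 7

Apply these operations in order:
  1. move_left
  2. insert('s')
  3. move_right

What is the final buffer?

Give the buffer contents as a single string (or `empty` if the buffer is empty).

After op 1 (move_left): buffer="bxxygmi" (len 7), cursors c1@1 c2@6, authorship .......
After op 2 (insert('s')): buffer="bsxxygmsi" (len 9), cursors c1@2 c2@8, authorship .1.....2.
After op 3 (move_right): buffer="bsxxygmsi" (len 9), cursors c1@3 c2@9, authorship .1.....2.

Answer: bsxxygmsi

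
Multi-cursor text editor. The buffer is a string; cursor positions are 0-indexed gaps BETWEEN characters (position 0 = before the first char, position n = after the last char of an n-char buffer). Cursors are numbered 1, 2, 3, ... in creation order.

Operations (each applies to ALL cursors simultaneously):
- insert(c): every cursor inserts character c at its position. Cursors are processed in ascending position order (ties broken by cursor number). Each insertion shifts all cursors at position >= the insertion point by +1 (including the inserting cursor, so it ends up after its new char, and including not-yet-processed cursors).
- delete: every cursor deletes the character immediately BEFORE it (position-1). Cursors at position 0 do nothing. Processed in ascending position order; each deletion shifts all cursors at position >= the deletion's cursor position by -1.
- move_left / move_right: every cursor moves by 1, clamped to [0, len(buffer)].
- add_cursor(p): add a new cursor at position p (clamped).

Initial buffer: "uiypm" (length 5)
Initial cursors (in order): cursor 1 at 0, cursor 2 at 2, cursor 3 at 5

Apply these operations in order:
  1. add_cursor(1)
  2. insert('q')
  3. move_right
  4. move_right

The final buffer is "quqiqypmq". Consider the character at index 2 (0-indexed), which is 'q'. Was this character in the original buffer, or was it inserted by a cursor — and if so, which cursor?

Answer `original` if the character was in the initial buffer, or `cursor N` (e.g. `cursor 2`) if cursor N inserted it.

Answer: cursor 4

Derivation:
After op 1 (add_cursor(1)): buffer="uiypm" (len 5), cursors c1@0 c4@1 c2@2 c3@5, authorship .....
After op 2 (insert('q')): buffer="quqiqypmq" (len 9), cursors c1@1 c4@3 c2@5 c3@9, authorship 1.4.2...3
After op 3 (move_right): buffer="quqiqypmq" (len 9), cursors c1@2 c4@4 c2@6 c3@9, authorship 1.4.2...3
After op 4 (move_right): buffer="quqiqypmq" (len 9), cursors c1@3 c4@5 c2@7 c3@9, authorship 1.4.2...3
Authorship (.=original, N=cursor N): 1 . 4 . 2 . . . 3
Index 2: author = 4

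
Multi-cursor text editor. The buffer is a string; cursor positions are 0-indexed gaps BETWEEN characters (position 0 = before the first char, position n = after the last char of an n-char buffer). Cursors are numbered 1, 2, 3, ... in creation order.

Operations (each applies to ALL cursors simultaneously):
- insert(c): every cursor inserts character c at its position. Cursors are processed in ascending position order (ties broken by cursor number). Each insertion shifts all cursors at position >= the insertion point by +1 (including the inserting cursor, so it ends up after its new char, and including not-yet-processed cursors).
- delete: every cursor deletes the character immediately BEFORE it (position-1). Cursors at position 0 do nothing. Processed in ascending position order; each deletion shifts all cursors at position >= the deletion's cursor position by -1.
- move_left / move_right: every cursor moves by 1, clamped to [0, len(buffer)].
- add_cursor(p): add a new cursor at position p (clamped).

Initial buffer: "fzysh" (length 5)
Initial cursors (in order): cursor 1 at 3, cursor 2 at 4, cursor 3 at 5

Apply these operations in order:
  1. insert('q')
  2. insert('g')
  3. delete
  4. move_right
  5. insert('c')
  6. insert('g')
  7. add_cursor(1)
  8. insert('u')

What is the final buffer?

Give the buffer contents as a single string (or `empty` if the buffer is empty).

Answer: fuzyqscguqhcguqcgu

Derivation:
After op 1 (insert('q')): buffer="fzyqsqhq" (len 8), cursors c1@4 c2@6 c3@8, authorship ...1.2.3
After op 2 (insert('g')): buffer="fzyqgsqghqg" (len 11), cursors c1@5 c2@8 c3@11, authorship ...11.22.33
After op 3 (delete): buffer="fzyqsqhq" (len 8), cursors c1@4 c2@6 c3@8, authorship ...1.2.3
After op 4 (move_right): buffer="fzyqsqhq" (len 8), cursors c1@5 c2@7 c3@8, authorship ...1.2.3
After op 5 (insert('c')): buffer="fzyqscqhcqc" (len 11), cursors c1@6 c2@9 c3@11, authorship ...1.12.233
After op 6 (insert('g')): buffer="fzyqscgqhcgqcg" (len 14), cursors c1@7 c2@11 c3@14, authorship ...1.112.22333
After op 7 (add_cursor(1)): buffer="fzyqscgqhcgqcg" (len 14), cursors c4@1 c1@7 c2@11 c3@14, authorship ...1.112.22333
After op 8 (insert('u')): buffer="fuzyqscguqhcguqcgu" (len 18), cursors c4@2 c1@9 c2@14 c3@18, authorship .4..1.1112.2223333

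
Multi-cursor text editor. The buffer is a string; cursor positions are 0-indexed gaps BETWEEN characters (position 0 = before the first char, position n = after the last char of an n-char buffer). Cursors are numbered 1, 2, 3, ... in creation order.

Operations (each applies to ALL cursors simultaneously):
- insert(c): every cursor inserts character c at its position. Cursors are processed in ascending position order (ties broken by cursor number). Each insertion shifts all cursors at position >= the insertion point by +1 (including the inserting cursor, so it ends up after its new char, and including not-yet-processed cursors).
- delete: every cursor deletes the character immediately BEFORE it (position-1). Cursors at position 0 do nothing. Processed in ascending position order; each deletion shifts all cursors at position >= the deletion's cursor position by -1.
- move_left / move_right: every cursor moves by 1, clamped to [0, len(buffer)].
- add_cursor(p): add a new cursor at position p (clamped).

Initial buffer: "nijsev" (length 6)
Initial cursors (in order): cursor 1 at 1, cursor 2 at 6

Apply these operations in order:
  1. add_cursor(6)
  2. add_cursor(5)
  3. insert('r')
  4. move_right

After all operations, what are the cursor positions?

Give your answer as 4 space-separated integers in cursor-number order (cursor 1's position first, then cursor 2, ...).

Answer: 3 10 10 8

Derivation:
After op 1 (add_cursor(6)): buffer="nijsev" (len 6), cursors c1@1 c2@6 c3@6, authorship ......
After op 2 (add_cursor(5)): buffer="nijsev" (len 6), cursors c1@1 c4@5 c2@6 c3@6, authorship ......
After op 3 (insert('r')): buffer="nrijservrr" (len 10), cursors c1@2 c4@7 c2@10 c3@10, authorship .1....4.23
After op 4 (move_right): buffer="nrijservrr" (len 10), cursors c1@3 c4@8 c2@10 c3@10, authorship .1....4.23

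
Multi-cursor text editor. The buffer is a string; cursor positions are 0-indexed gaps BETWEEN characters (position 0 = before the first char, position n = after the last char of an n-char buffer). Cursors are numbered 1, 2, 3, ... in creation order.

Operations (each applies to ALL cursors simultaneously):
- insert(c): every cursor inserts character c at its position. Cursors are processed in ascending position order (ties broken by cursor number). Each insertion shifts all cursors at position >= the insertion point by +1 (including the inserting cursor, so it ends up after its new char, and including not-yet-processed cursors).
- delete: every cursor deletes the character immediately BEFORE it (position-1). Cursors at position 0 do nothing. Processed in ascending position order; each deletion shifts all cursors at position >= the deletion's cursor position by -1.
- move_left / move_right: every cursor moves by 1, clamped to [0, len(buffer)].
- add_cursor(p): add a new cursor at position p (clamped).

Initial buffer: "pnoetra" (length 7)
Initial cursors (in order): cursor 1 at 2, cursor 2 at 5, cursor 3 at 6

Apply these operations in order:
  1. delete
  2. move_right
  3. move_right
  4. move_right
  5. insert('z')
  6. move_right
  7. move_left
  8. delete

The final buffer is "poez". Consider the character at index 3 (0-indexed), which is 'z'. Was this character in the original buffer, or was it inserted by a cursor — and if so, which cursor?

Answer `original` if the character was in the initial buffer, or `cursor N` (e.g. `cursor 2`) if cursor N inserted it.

After op 1 (delete): buffer="poea" (len 4), cursors c1@1 c2@3 c3@3, authorship ....
After op 2 (move_right): buffer="poea" (len 4), cursors c1@2 c2@4 c3@4, authorship ....
After op 3 (move_right): buffer="poea" (len 4), cursors c1@3 c2@4 c3@4, authorship ....
After op 4 (move_right): buffer="poea" (len 4), cursors c1@4 c2@4 c3@4, authorship ....
After op 5 (insert('z')): buffer="poeazzz" (len 7), cursors c1@7 c2@7 c3@7, authorship ....123
After op 6 (move_right): buffer="poeazzz" (len 7), cursors c1@7 c2@7 c3@7, authorship ....123
After op 7 (move_left): buffer="poeazzz" (len 7), cursors c1@6 c2@6 c3@6, authorship ....123
After op 8 (delete): buffer="poez" (len 4), cursors c1@3 c2@3 c3@3, authorship ...3
Authorship (.=original, N=cursor N): . . . 3
Index 3: author = 3

Answer: cursor 3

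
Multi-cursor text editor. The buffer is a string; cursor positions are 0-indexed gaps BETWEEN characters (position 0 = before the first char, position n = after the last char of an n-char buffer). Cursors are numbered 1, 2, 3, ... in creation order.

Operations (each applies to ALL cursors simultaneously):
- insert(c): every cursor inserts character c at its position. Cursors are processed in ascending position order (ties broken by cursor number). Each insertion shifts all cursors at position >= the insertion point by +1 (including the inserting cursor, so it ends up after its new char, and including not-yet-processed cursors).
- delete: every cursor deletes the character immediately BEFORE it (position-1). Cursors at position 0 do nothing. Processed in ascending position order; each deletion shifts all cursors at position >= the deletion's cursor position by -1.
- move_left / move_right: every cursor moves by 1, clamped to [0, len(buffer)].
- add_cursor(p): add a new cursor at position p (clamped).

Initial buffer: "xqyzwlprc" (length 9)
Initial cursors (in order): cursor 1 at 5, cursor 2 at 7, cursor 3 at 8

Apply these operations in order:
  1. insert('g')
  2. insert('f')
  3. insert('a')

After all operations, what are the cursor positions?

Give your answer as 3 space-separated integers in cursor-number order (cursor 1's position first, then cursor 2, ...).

After op 1 (insert('g')): buffer="xqyzwglpgrgc" (len 12), cursors c1@6 c2@9 c3@11, authorship .....1..2.3.
After op 2 (insert('f')): buffer="xqyzwgflpgfrgfc" (len 15), cursors c1@7 c2@11 c3@14, authorship .....11..22.33.
After op 3 (insert('a')): buffer="xqyzwgfalpgfargfac" (len 18), cursors c1@8 c2@13 c3@17, authorship .....111..222.333.

Answer: 8 13 17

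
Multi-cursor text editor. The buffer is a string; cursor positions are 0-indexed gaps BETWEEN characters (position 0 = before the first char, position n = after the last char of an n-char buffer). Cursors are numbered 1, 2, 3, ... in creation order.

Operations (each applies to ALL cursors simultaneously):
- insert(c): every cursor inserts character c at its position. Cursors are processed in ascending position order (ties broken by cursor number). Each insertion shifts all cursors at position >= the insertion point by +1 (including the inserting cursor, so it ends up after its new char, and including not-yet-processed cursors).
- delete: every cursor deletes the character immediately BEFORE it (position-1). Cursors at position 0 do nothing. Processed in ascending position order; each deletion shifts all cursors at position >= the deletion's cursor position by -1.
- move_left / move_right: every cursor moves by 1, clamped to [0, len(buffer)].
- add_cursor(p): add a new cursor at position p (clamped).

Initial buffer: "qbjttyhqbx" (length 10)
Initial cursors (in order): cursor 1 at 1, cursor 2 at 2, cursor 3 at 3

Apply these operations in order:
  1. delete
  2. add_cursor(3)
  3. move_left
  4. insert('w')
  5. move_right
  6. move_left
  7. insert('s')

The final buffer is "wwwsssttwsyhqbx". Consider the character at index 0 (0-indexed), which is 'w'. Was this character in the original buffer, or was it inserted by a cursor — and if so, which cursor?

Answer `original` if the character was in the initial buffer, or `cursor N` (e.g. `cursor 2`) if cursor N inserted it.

After op 1 (delete): buffer="ttyhqbx" (len 7), cursors c1@0 c2@0 c3@0, authorship .......
After op 2 (add_cursor(3)): buffer="ttyhqbx" (len 7), cursors c1@0 c2@0 c3@0 c4@3, authorship .......
After op 3 (move_left): buffer="ttyhqbx" (len 7), cursors c1@0 c2@0 c3@0 c4@2, authorship .......
After op 4 (insert('w')): buffer="wwwttwyhqbx" (len 11), cursors c1@3 c2@3 c3@3 c4@6, authorship 123..4.....
After op 5 (move_right): buffer="wwwttwyhqbx" (len 11), cursors c1@4 c2@4 c3@4 c4@7, authorship 123..4.....
After op 6 (move_left): buffer="wwwttwyhqbx" (len 11), cursors c1@3 c2@3 c3@3 c4@6, authorship 123..4.....
After op 7 (insert('s')): buffer="wwwsssttwsyhqbx" (len 15), cursors c1@6 c2@6 c3@6 c4@10, authorship 123123..44.....
Authorship (.=original, N=cursor N): 1 2 3 1 2 3 . . 4 4 . . . . .
Index 0: author = 1

Answer: cursor 1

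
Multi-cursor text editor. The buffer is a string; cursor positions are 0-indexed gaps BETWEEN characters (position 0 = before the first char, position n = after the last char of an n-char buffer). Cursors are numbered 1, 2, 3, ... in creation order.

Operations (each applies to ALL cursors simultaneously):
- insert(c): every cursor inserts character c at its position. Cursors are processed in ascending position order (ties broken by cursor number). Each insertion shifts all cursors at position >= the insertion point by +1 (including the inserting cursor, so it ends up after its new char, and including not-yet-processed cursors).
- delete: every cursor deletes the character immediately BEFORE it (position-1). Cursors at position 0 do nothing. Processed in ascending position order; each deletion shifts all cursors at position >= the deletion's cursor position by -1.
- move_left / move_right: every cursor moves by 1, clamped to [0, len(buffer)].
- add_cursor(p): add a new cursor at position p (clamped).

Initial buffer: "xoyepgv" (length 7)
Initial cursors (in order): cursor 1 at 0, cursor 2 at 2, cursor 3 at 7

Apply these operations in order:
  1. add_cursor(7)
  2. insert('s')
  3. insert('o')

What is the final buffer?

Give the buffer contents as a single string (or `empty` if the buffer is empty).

Answer: soxosoyepgvssoo

Derivation:
After op 1 (add_cursor(7)): buffer="xoyepgv" (len 7), cursors c1@0 c2@2 c3@7 c4@7, authorship .......
After op 2 (insert('s')): buffer="sxosyepgvss" (len 11), cursors c1@1 c2@4 c3@11 c4@11, authorship 1..2.....34
After op 3 (insert('o')): buffer="soxosoyepgvssoo" (len 15), cursors c1@2 c2@6 c3@15 c4@15, authorship 11..22.....3434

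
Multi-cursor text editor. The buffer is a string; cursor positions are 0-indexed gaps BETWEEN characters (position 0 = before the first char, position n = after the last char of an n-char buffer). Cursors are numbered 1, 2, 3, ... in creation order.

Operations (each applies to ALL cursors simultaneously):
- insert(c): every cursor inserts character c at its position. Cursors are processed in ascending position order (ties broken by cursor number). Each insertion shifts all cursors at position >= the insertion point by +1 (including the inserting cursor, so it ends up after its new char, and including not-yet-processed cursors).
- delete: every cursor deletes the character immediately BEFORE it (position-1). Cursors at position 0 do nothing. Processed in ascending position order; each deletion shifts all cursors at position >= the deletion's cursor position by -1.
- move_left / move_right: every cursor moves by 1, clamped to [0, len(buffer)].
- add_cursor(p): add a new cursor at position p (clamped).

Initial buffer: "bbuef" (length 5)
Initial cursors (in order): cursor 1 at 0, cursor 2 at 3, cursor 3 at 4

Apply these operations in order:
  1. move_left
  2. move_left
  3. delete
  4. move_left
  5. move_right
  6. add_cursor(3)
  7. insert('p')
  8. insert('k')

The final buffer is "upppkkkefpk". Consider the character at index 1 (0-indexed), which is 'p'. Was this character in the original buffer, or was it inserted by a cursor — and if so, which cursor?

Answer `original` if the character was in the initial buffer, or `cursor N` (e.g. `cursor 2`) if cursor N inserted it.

After op 1 (move_left): buffer="bbuef" (len 5), cursors c1@0 c2@2 c3@3, authorship .....
After op 2 (move_left): buffer="bbuef" (len 5), cursors c1@0 c2@1 c3@2, authorship .....
After op 3 (delete): buffer="uef" (len 3), cursors c1@0 c2@0 c3@0, authorship ...
After op 4 (move_left): buffer="uef" (len 3), cursors c1@0 c2@0 c3@0, authorship ...
After op 5 (move_right): buffer="uef" (len 3), cursors c1@1 c2@1 c3@1, authorship ...
After op 6 (add_cursor(3)): buffer="uef" (len 3), cursors c1@1 c2@1 c3@1 c4@3, authorship ...
After op 7 (insert('p')): buffer="upppefp" (len 7), cursors c1@4 c2@4 c3@4 c4@7, authorship .123..4
After op 8 (insert('k')): buffer="upppkkkefpk" (len 11), cursors c1@7 c2@7 c3@7 c4@11, authorship .123123..44
Authorship (.=original, N=cursor N): . 1 2 3 1 2 3 . . 4 4
Index 1: author = 1

Answer: cursor 1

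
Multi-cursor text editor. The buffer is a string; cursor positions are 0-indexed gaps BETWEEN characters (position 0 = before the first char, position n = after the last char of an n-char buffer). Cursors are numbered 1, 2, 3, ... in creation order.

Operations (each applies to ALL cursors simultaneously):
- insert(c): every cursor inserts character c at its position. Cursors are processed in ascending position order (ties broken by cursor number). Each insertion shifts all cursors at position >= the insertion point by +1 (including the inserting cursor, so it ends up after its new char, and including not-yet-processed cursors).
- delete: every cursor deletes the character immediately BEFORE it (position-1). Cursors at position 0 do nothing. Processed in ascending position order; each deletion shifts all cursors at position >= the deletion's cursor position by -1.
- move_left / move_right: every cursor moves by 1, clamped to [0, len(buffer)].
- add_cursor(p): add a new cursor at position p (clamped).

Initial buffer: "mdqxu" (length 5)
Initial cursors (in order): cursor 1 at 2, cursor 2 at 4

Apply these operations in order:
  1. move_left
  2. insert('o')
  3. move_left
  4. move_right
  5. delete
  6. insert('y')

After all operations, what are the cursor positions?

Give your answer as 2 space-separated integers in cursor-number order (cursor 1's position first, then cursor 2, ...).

Answer: 2 5

Derivation:
After op 1 (move_left): buffer="mdqxu" (len 5), cursors c1@1 c2@3, authorship .....
After op 2 (insert('o')): buffer="modqoxu" (len 7), cursors c1@2 c2@5, authorship .1..2..
After op 3 (move_left): buffer="modqoxu" (len 7), cursors c1@1 c2@4, authorship .1..2..
After op 4 (move_right): buffer="modqoxu" (len 7), cursors c1@2 c2@5, authorship .1..2..
After op 5 (delete): buffer="mdqxu" (len 5), cursors c1@1 c2@3, authorship .....
After op 6 (insert('y')): buffer="mydqyxu" (len 7), cursors c1@2 c2@5, authorship .1..2..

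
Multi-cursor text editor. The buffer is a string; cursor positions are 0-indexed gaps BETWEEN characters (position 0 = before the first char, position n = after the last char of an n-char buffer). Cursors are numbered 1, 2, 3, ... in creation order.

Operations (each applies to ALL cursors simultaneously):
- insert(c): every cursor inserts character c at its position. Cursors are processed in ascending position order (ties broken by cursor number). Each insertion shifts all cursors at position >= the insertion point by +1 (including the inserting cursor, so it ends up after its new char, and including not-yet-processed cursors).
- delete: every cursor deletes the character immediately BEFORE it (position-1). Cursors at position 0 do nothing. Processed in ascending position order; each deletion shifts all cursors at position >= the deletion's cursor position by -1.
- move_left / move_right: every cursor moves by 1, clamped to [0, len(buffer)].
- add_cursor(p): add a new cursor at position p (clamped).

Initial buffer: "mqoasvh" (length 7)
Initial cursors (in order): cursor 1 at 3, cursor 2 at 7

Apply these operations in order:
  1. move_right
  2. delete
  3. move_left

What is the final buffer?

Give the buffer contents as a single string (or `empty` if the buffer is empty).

Answer: mqosv

Derivation:
After op 1 (move_right): buffer="mqoasvh" (len 7), cursors c1@4 c2@7, authorship .......
After op 2 (delete): buffer="mqosv" (len 5), cursors c1@3 c2@5, authorship .....
After op 3 (move_left): buffer="mqosv" (len 5), cursors c1@2 c2@4, authorship .....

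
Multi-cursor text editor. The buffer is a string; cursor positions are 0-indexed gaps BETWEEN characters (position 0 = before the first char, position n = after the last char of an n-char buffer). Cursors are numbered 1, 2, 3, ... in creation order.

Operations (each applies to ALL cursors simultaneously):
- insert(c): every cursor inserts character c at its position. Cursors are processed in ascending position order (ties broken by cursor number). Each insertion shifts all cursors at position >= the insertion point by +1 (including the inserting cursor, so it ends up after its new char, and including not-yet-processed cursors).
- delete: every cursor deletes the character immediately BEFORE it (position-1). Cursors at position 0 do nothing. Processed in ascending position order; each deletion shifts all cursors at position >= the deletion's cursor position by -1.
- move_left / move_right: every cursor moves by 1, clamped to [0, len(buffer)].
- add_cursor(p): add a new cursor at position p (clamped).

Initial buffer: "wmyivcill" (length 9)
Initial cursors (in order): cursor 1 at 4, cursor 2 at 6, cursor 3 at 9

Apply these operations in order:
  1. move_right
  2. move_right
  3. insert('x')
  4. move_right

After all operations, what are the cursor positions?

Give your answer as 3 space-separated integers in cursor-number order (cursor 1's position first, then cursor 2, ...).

Answer: 8 11 12

Derivation:
After op 1 (move_right): buffer="wmyivcill" (len 9), cursors c1@5 c2@7 c3@9, authorship .........
After op 2 (move_right): buffer="wmyivcill" (len 9), cursors c1@6 c2@8 c3@9, authorship .........
After op 3 (insert('x')): buffer="wmyivcxilxlx" (len 12), cursors c1@7 c2@10 c3@12, authorship ......1..2.3
After op 4 (move_right): buffer="wmyivcxilxlx" (len 12), cursors c1@8 c2@11 c3@12, authorship ......1..2.3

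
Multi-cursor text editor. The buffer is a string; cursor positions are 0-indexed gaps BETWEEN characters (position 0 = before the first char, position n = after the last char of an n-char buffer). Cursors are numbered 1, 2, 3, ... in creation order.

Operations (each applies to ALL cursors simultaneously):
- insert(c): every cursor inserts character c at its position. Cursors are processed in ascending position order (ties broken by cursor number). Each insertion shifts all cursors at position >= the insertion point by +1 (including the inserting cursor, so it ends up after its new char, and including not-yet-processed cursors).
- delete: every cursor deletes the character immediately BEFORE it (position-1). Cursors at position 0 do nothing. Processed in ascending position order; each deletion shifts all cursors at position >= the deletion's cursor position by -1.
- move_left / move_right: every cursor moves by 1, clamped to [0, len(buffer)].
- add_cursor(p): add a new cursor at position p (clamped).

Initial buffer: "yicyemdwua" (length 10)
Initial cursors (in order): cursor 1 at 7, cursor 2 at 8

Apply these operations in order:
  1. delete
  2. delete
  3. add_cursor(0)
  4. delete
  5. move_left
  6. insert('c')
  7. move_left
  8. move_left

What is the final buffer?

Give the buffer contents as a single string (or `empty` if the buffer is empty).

After op 1 (delete): buffer="yicyemua" (len 8), cursors c1@6 c2@6, authorship ........
After op 2 (delete): buffer="yicyua" (len 6), cursors c1@4 c2@4, authorship ......
After op 3 (add_cursor(0)): buffer="yicyua" (len 6), cursors c3@0 c1@4 c2@4, authorship ......
After op 4 (delete): buffer="yiua" (len 4), cursors c3@0 c1@2 c2@2, authorship ....
After op 5 (move_left): buffer="yiua" (len 4), cursors c3@0 c1@1 c2@1, authorship ....
After op 6 (insert('c')): buffer="cycciua" (len 7), cursors c3@1 c1@4 c2@4, authorship 3.12...
After op 7 (move_left): buffer="cycciua" (len 7), cursors c3@0 c1@3 c2@3, authorship 3.12...
After op 8 (move_left): buffer="cycciua" (len 7), cursors c3@0 c1@2 c2@2, authorship 3.12...

Answer: cycciua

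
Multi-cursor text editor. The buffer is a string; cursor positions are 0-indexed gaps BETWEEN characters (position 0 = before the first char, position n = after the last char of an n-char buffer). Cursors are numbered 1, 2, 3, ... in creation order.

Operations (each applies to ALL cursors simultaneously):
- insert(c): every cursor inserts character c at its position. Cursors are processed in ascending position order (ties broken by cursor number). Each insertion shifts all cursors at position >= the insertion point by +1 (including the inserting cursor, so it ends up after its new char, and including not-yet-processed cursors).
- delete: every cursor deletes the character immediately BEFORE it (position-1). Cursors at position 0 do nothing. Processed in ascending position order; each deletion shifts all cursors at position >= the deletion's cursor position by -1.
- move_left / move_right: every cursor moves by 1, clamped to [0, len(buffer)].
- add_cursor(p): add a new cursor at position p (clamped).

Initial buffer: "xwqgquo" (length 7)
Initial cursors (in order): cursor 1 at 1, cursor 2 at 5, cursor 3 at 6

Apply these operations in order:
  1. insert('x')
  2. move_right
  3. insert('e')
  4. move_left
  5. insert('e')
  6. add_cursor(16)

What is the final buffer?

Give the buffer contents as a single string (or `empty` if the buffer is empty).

Answer: xxweeqgqxueexoee

Derivation:
After op 1 (insert('x')): buffer="xxwqgqxuxo" (len 10), cursors c1@2 c2@7 c3@9, authorship .1....2.3.
After op 2 (move_right): buffer="xxwqgqxuxo" (len 10), cursors c1@3 c2@8 c3@10, authorship .1....2.3.
After op 3 (insert('e')): buffer="xxweqgqxuexoe" (len 13), cursors c1@4 c2@10 c3@13, authorship .1.1...2.23.3
After op 4 (move_left): buffer="xxweqgqxuexoe" (len 13), cursors c1@3 c2@9 c3@12, authorship .1.1...2.23.3
After op 5 (insert('e')): buffer="xxweeqgqxueexoee" (len 16), cursors c1@4 c2@11 c3@15, authorship .1.11...2.223.33
After op 6 (add_cursor(16)): buffer="xxweeqgqxueexoee" (len 16), cursors c1@4 c2@11 c3@15 c4@16, authorship .1.11...2.223.33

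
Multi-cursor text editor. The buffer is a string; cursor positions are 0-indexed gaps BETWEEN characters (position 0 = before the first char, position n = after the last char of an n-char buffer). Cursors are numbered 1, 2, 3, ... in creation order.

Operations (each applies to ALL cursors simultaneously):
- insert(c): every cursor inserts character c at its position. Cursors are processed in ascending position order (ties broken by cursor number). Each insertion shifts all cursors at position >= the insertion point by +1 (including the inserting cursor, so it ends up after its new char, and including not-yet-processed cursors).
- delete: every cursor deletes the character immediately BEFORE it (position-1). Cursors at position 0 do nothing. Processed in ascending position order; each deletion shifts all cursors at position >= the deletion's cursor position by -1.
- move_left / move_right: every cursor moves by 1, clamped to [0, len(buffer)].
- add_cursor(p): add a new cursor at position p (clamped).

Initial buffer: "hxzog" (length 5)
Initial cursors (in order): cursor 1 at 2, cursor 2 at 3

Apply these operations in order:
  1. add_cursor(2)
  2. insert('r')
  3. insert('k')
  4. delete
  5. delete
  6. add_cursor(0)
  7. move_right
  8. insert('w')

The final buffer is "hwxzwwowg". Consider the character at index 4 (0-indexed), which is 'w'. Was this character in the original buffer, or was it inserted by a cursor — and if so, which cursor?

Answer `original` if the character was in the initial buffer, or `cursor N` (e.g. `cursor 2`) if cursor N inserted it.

Answer: cursor 1

Derivation:
After op 1 (add_cursor(2)): buffer="hxzog" (len 5), cursors c1@2 c3@2 c2@3, authorship .....
After op 2 (insert('r')): buffer="hxrrzrog" (len 8), cursors c1@4 c3@4 c2@6, authorship ..13.2..
After op 3 (insert('k')): buffer="hxrrkkzrkog" (len 11), cursors c1@6 c3@6 c2@9, authorship ..1313.22..
After op 4 (delete): buffer="hxrrzrog" (len 8), cursors c1@4 c3@4 c2@6, authorship ..13.2..
After op 5 (delete): buffer="hxzog" (len 5), cursors c1@2 c3@2 c2@3, authorship .....
After op 6 (add_cursor(0)): buffer="hxzog" (len 5), cursors c4@0 c1@2 c3@2 c2@3, authorship .....
After op 7 (move_right): buffer="hxzog" (len 5), cursors c4@1 c1@3 c3@3 c2@4, authorship .....
After op 8 (insert('w')): buffer="hwxzwwowg" (len 9), cursors c4@2 c1@6 c3@6 c2@8, authorship .4..13.2.
Authorship (.=original, N=cursor N): . 4 . . 1 3 . 2 .
Index 4: author = 1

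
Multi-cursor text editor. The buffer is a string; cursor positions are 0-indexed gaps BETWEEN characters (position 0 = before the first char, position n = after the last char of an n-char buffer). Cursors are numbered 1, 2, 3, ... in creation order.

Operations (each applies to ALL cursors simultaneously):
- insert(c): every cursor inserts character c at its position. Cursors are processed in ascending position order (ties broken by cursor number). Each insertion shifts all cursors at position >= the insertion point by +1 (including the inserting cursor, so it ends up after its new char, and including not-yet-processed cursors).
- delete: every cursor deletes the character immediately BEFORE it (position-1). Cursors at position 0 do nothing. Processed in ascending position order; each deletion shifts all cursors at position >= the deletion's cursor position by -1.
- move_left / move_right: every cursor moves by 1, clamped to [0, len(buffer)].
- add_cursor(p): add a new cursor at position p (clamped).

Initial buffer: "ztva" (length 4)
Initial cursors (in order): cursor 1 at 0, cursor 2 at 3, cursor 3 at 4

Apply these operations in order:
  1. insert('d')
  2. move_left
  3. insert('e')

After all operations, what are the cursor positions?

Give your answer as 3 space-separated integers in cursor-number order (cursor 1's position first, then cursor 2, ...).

After op 1 (insert('d')): buffer="dztvdad" (len 7), cursors c1@1 c2@5 c3@7, authorship 1...2.3
After op 2 (move_left): buffer="dztvdad" (len 7), cursors c1@0 c2@4 c3@6, authorship 1...2.3
After op 3 (insert('e')): buffer="edztvedaed" (len 10), cursors c1@1 c2@6 c3@9, authorship 11...22.33

Answer: 1 6 9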